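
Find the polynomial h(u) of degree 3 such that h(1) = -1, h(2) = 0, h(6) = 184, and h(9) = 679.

Write h(u) = au^3 + bu^2 + cu + d. Substituting each data point gives a linear system:
  a + b + c + d = -1
  8a + 4b + 2c + d = 0
  216a + 36b + 6c + d = 184
  729a + 81b + 9c + d = 679
Solving the system yields a = 1, b = 0, c = -6, d = 4.
So h(u) = u^3 - 6u + 4.
Check: h(2) = 0. ✓

h(u) = u^3 - 6u + 4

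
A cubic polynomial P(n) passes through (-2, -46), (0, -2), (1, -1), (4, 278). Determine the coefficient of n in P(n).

Write P(n) = an^3 + bn^2 + cn + d. Substituting each data point gives a linear system:
  -8a + 4b - 2c + d = -46
  d = -2
  a + b + c + d = -1
  64a + 16b + 4c + d = 278
Solving the system yields a = 5, b = -2, c = -2, d = -2.
So P(n) = 5n³ - 2n² - 2n - 2.
The coefficient of n is -2.

-2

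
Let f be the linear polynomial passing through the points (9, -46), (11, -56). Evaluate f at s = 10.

-51

Write f(s) = as + b. Substituting each data point gives a linear system:
  9a + b = -46
  11a + b = -56
Solving the system yields a = -5, b = -1.
So f(s) = -5s - 1.
Then f(10) = -51.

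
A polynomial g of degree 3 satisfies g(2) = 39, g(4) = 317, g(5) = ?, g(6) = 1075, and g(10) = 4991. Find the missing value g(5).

The 4 known points determine the degree-3 polynomial uniquely.
Write g(x) = ax^3 + bx^2 + cx + d. Substituting each data point gives a linear system:
  8a + 4b + 2c + d = 39
  64a + 16b + 4c + d = 317
  216a + 36b + 6c + d = 1075
  1000a + 100b + 10c + d = 4991
Solving the system yields a = 5, b = 0, c = -1, d = 1.
So g(x) = 5x³ - x + 1.
Then g(5) = 621.

621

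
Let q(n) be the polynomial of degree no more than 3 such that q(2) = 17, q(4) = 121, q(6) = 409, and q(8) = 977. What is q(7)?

Forward differences of the values at n = 2, 4, 6, 8:
  q  : 17  121  409  977
  Δ  : 104  288  568
  Δ^2: 184  280
  Δ^3: 96
The third differences are constant, confirming degree 3.
Interpolating (Newton forward form) and evaluating at n = 7 gives q(7) = 652.

652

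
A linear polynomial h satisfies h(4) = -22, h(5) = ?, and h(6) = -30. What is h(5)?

On equispaced nodes a degree-1 polynomial has vanishing second forward difference, so
  h(4) - 2·h(5) + h(6) = 0.
Substituting the known values and solving for h(5):
  -2·h(5) = 52
  h(5) = -26.

-26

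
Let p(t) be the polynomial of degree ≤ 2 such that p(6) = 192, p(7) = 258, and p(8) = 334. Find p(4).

Write p(t) = at^2 + bt + c. Substituting each data point gives a linear system:
  36a + 6b + c = 192
  49a + 7b + c = 258
  64a + 8b + c = 334
Solving the system yields a = 5, b = 1, c = 6.
So p(t) = 5t² + t + 6.
Then p(4) = 90.

90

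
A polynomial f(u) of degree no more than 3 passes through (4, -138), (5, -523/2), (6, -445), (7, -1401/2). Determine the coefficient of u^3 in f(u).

-2

Write f(u) = au^3 + bu^2 + cu + d. Substituting each data point gives a linear system:
  64a + 16b + 4c + d = -138
  125a + 25b + 5c + d = -523/2
  216a + 36b + 6c + d = -445
  343a + 49b + 7c + d = -1401/2
Solving the system yields a = -2, b = 0, c = -3/2, d = -4.
So f(u) = -2u³ - (3/2)u - 4.
The leading coefficient is -2.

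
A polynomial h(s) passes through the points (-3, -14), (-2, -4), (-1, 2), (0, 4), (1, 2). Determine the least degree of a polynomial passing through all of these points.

Forward differences of the values at s = -3, -2, -1, 0, 1:
  h  : -14  -4  2  4  2
  Δ  : 10  6  2  -2
  Δ^2: -4  -4  -4
  Δ^3: 0  0
  Δ^4: 0
The second differences are constant (-4) and nonzero, while all higher differences vanish, so the minimal degree is 2.

2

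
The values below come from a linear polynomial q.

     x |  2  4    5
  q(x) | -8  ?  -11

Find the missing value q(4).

-10

The 2 known points determine the degree-1 polynomial uniquely.
Write q(x) = ax + b. Substituting each data point gives a linear system:
  2a + b = -8
  5a + b = -11
Solving the system yields a = -1, b = -6.
So q(x) = -x - 6.
Then q(4) = -10.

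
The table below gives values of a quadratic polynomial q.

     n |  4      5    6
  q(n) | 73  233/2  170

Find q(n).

Using the Lagrange interpolation formula with nodes 4, 5, 6:
  L_0(n) = (n - 5)(n - 6) / 2
  L_1(n) = (n - 4)(n - 6) / -1
  L_2(n) = (n - 4)(n - 5) / 2
Then q(n) = 73·L_0(n) + 233/2·L_1(n) + 170·L_2(n).
Expanding and collecting terms gives q(n) = 5n² - (3/2)n - 1.
Check: q(5) = 233/2. ✓

q(n) = 5n^2 - (3/2)n - 1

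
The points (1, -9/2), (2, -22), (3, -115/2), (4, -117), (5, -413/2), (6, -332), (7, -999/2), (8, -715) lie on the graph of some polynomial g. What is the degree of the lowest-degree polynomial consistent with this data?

Forward differences of the values at s = 1, 2, 3, 4, 5, 6, 7, 8:
  g  : -9/2  -22  -115/2  -117  -413/2  -332  -999/2  -715
  Δ  : -35/2  -71/2  -119/2  -179/2  -251/2  -335/2  -431/2
  Δ^2: -18  -24  -30  -36  -42  -48
  Δ^3: -6  -6  -6  -6  -6
  Δ^4: 0  0  0  0
  Δ^5: 0  0  0
  Δ^6: 0  0
  Δ^7: 0
The third differences are constant (-6) and nonzero, while all higher differences vanish, so the minimal degree is 3.

3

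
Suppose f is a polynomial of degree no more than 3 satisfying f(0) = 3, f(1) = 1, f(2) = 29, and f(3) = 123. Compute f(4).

Write f(u) = au^3 + bu^2 + cu + d. Substituting each data point gives a linear system:
  d = 3
  a + b + c + d = 1
  8a + 4b + 2c + d = 29
  27a + 9b + 3c + d = 123
Solving the system yields a = 6, b = -3, c = -5, d = 3.
So f(u) = 6u³ - 3u² - 5u + 3.
Then f(4) = 319.

319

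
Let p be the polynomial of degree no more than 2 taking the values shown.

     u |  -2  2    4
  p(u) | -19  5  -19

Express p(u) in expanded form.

p(u) = -3u^2 + 6u + 5

Using the Lagrange interpolation formula with nodes -2, 2, 4:
  L_0(u) = (u - 2)(u - 4) / 24
  L_1(u) = (u + 2)(u - 4) / -8
  L_2(u) = (u + 2)(u - 2) / 12
Then p(u) = -19·L_0(u) + 5·L_1(u) - 19·L_2(u).
Expanding and collecting terms gives p(u) = -3u² + 6u + 5.
Check: p(4) = -19. ✓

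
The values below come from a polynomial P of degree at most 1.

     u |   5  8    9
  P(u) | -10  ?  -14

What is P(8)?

The 2 known points determine the degree-1 polynomial uniquely.
Write P(u) = au + b. Substituting each data point gives a linear system:
  5a + b = -10
  9a + b = -14
Solving the system yields a = -1, b = -5.
So P(u) = -u - 5.
Then P(8) = -13.

-13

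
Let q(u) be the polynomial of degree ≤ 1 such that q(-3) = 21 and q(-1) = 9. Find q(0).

3

Using the Lagrange interpolation formula with nodes -3, -1:
  L_0(u) = (u + 1) / -2
  L_1(u) = (u + 3) / 2
Then q(u) = 21·L_0(u) + 9·L_1(u).
Expanding and collecting terms gives q(u) = -6u + 3.
Evaluating at u = 0: q(0) = 3.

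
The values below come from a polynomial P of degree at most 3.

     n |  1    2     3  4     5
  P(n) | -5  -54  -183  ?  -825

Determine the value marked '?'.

The 4 known points determine the degree-3 polynomial uniquely.
Write P(n) = an^3 + bn^2 + cn + d. Substituting each data point gives a linear system:
  a + b + c + d = -5
  8a + 4b + 2c + d = -54
  27a + 9b + 3c + d = -183
  125a + 25b + 5c + d = -825
Solving the system yields a = -6, b = -4, c = 5, d = 0.
So P(n) = -6n^3 - 4n^2 + 5n.
Then P(4) = -428.

-428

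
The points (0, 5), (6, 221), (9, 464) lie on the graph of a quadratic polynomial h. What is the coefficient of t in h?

6

Write h(t) = at^2 + bt + c. Substituting each data point gives a linear system:
  c = 5
  36a + 6b + c = 221
  81a + 9b + c = 464
Solving the system yields a = 5, b = 6, c = 5.
So h(t) = 5t^2 + 6t + 5.
The coefficient of t is 6.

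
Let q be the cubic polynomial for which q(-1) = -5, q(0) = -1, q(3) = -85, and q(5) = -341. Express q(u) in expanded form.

Write q(u) = au^3 + bu^2 + cu + d. Substituting each data point gives a linear system:
  -a + b - c + d = -5
  d = -1
  27a + 9b + 3c + d = -85
  125a + 25b + 5c + d = -341
Solving the system yields a = -2, b = -4, c = 2, d = -1.
So q(u) = -2u^3 - 4u^2 + 2u - 1.
Check: q(0) = -1. ✓

q(u) = -2u^3 - 4u^2 + 2u - 1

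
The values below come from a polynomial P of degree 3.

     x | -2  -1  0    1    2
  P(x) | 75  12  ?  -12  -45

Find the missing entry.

-5

On equispaced nodes a degree-3 polynomial has vanishing fourth forward difference, so
  P(-2) - 4·P(-1) + 6·P(0) - 4·P(1) + P(2) = 0.
Substituting the known values and solving for P(0):
  6·P(0) = -30
  P(0) = -5.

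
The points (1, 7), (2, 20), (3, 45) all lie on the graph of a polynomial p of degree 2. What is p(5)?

131

Using the Lagrange interpolation formula with nodes 1, 2, 3:
  L_0(t) = (t - 2)(t - 3) / 2
  L_1(t) = (t - 1)(t - 3) / -1
  L_2(t) = (t - 1)(t - 2) / 2
Then p(t) = 7·L_0(t) + 20·L_1(t) + 45·L_2(t).
Expanding and collecting terms gives p(t) = 6t^2 - 5t + 6.
Evaluating at t = 5: p(5) = 131.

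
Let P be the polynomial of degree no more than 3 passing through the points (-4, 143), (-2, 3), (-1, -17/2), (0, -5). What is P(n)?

Using the Lagrange interpolation formula with nodes -4, -2, -1, 0:
  L_0(n) = (n + 2)(n + 1)n / -24
  L_1(n) = (n + 4)(n + 1)n / 4
  L_2(n) = (n + 4)(n + 2)n / -3
  L_3(n) = (n + 4)(n + 2)(n + 1) / 8
Then P(n) = 143·L_0(n) + 3·L_1(n) - 17/2·L_2(n) - 5·L_3(n).
Expanding and collecting terms gives P(n) = -3n^3 - (3/2)n^2 + 5n - 5.
Check: P(-1) = -17/2. ✓

P(n) = -3n^3 - (3/2)n^2 + 5n - 5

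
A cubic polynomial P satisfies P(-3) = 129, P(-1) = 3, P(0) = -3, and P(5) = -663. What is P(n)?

Using the Lagrange interpolation formula with nodes -3, -1, 0, 5:
  L_0(n) = (n + 1)n(n - 5) / -48
  L_1(n) = (n + 3)n(n - 5) / 12
  L_2(n) = (n + 3)(n + 1)(n - 5) / -15
  L_3(n) = (n + 3)(n + 1)n / 240
Then P(n) = 129·L_0(n) + 3·L_1(n) - 3·L_2(n) - 663·L_3(n).
Expanding and collecting terms gives P(n) = -5n^3 - n^2 - 2n - 3.
Check: P(-1) = 3. ✓

P(n) = -5n^3 - n^2 - 2n - 3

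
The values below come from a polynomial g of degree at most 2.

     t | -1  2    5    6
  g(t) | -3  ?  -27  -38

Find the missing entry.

-6

The 3 known points determine the degree-2 polynomial uniquely.
Write g(t) = at^2 + bt + c. Substituting each data point gives a linear system:
  a - b + c = -3
  25a + 5b + c = -27
  36a + 6b + c = -38
Solving the system yields a = -1, b = 0, c = -2.
So g(t) = -t^2 - 2.
Then g(2) = -6.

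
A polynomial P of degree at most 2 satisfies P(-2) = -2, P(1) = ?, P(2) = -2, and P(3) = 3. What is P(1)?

-5

The 3 known points determine the degree-2 polynomial uniquely.
Write P(s) = as^2 + bs + c. Substituting each data point gives a linear system:
  4a - 2b + c = -2
  4a + 2b + c = -2
  9a + 3b + c = 3
Solving the system yields a = 1, b = 0, c = -6.
So P(s) = s^2 - 6.
Then P(1) = -5.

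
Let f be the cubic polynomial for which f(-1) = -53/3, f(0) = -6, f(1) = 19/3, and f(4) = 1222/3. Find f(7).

6331/3

Using the Lagrange interpolation formula with nodes -1, 0, 1, 4:
  L_0(x) = x(x - 1)(x - 4) / -10
  L_1(x) = (x + 1)(x - 1)(x - 4) / 4
  L_2(x) = (x + 1)x(x - 4) / -6
  L_3(x) = (x + 1)x(x - 1) / 60
Then f(x) = -53/3·L_0(x) - 6·L_1(x) + 19/3·L_2(x) + 1222/3·L_3(x).
Expanding and collecting terms gives f(x) = 6x³ + (1/3)x² + 6x - 6.
Evaluating at x = 7: f(7) = 6331/3.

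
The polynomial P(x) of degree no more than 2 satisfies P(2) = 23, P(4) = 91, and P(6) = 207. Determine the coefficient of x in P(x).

-2

Write P(x) = ax^2 + bx + c. Substituting each data point gives a linear system:
  4a + 2b + c = 23
  16a + 4b + c = 91
  36a + 6b + c = 207
Solving the system yields a = 6, b = -2, c = 3.
So P(x) = 6x^2 - 2x + 3.
The coefficient of x is -2.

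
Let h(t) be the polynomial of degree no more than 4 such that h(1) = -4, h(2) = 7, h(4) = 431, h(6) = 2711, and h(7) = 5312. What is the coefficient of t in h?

Write h(t) = at^4 + bt^3 + ct^2 + dt + e. Substituting each data point gives a linear system:
  a + b + c + d + e = -4
  16a + 8b + 4c + 2d + e = 7
  256a + 64b + 16c + 4d + e = 431
  1296a + 216b + 36c + 6d + e = 2711
  2401a + 343b + 49c + 7d + e = 5312
Solving the system yields a = 3, b = -6, c = 4, d = -4, e = -1.
So h(t) = 3t^4 - 6t^3 + 4t^2 - 4t - 1.
The coefficient of t is -4.

-4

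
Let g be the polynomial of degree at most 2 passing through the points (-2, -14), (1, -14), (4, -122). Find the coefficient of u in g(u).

-6

Write g(u) = au^2 + bu + c. Substituting each data point gives a linear system:
  4a - 2b + c = -14
  a + b + c = -14
  16a + 4b + c = -122
Solving the system yields a = -6, b = -6, c = -2.
So g(u) = -6u^2 - 6u - 2.
The coefficient of u is -6.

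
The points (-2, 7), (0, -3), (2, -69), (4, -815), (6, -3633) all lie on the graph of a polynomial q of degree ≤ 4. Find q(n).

Write q(n) = an^4 + bn^3 + cn^2 + dn + e. Substituting each data point gives a linear system:
  16a - 8b + 4c - 2d + e = 7
  e = -3
  16a + 8b + 4c + 2d + e = -69
  256a + 64b + 16c + 4d + e = -815
  1296a + 216b + 36c + 6d + e = -3633
Solving the system yields a = -2, b = -5, c = 1, d = 1, e = -3.
So q(n) = -2n⁴ - 5n³ + n² + n - 3.
Check: q(4) = -815. ✓

q(n) = -2n^4 - 5n^3 + n^2 + n - 3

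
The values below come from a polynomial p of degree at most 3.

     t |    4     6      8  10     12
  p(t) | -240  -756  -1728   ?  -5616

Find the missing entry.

-3300

The 4 known points determine the degree-3 polynomial uniquely.
Write p(t) = at^3 + bt^2 + ct + d. Substituting each data point gives a linear system:
  64a + 16b + 4c + d = -240
  216a + 36b + 6c + d = -756
  512a + 64b + 8c + d = -1728
  1728a + 144b + 12c + d = -5616
Solving the system yields a = -3, b = -3, c = 0, d = 0.
So p(t) = -3t^3 - 3t^2.
Then p(10) = -3300.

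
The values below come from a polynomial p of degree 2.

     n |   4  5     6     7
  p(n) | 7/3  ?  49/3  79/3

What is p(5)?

25/3

The 3 known points determine the degree-2 polynomial uniquely.
Write p(n) = an^2 + bn + c. Substituting each data point gives a linear system:
  16a + 4b + c = 7/3
  36a + 6b + c = 49/3
  49a + 7b + c = 79/3
Solving the system yields a = 1, b = -3, c = -5/3.
So p(n) = n^2 - 3n - 5/3.
Then p(5) = 25/3.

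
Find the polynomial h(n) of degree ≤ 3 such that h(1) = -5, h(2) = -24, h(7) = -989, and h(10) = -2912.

h(n) = -3n^3 + n^2 - n - 2

Write h(n) = an^3 + bn^2 + cn + d. Substituting each data point gives a linear system:
  a + b + c + d = -5
  8a + 4b + 2c + d = -24
  343a + 49b + 7c + d = -989
  1000a + 100b + 10c + d = -2912
Solving the system yields a = -3, b = 1, c = -1, d = -2.
So h(n) = -3n^3 + n^2 - n - 2.
Check: h(2) = -24. ✓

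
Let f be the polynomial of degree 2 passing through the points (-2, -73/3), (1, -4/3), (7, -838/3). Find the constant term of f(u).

Write f(u) = au^2 + bu + c. Substituting each data point gives a linear system:
  4a - 2b + c = -73/3
  a + b + c = -4/3
  49a + 7b + c = -838/3
Solving the system yields a = -6, b = 5/3, c = 3.
So f(u) = -6u² + (5/3)u + 3.
The constant term is 3.

3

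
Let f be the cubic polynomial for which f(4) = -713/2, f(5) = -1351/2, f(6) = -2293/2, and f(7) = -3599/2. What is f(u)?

f(u) = -5u^3 - u^2 - 5u - 1/2

Using the Lagrange interpolation formula with nodes 4, 5, 6, 7:
  L_0(u) = (u - 5)(u - 6)(u - 7) / -6
  L_1(u) = (u - 4)(u - 6)(u - 7) / 2
  L_2(u) = (u - 4)(u - 5)(u - 7) / -2
  L_3(u) = (u - 4)(u - 5)(u - 6) / 6
Then f(u) = -713/2·L_0(u) - 1351/2·L_1(u) - 2293/2·L_2(u) - 3599/2·L_3(u).
Expanding and collecting terms gives f(u) = -5u^3 - u^2 - 5u - 1/2.
Check: f(6) = -2293/2. ✓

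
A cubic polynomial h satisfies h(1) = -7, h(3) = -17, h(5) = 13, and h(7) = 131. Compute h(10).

578

Using the Lagrange interpolation formula with nodes 1, 3, 5, 7:
  L_0(u) = (u - 3)(u - 5)(u - 7) / -48
  L_1(u) = (u - 1)(u - 5)(u - 7) / 16
  L_2(u) = (u - 1)(u - 3)(u - 7) / -16
  L_3(u) = (u - 1)(u - 3)(u - 5) / 48
Then h(u) = -7·L_0(u) - 17·L_1(u) + 13·L_2(u) + 131·L_3(u).
Expanding and collecting terms gives h(u) = u^3 - 4u^2 - 2u - 2.
Evaluating at u = 10: h(10) = 578.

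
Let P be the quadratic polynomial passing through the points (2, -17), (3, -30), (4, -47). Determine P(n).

P(n) = -2n^2 - 3n - 3

Using the Lagrange interpolation formula with nodes 2, 3, 4:
  L_0(n) = (n - 3)(n - 4) / 2
  L_1(n) = (n - 2)(n - 4) / -1
  L_2(n) = (n - 2)(n - 3) / 2
Then P(n) = -17·L_0(n) - 30·L_1(n) - 47·L_2(n).
Expanding and collecting terms gives P(n) = -2n² - 3n - 3.
Check: P(4) = -47. ✓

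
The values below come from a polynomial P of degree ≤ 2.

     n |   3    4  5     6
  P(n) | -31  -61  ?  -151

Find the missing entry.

-101

The 3 known points determine the degree-2 polynomial uniquely.
Write P(n) = an^2 + bn + c. Substituting each data point gives a linear system:
  9a + 3b + c = -31
  16a + 4b + c = -61
  36a + 6b + c = -151
Solving the system yields a = -5, b = 5, c = -1.
So P(n) = -5n^2 + 5n - 1.
Then P(5) = -101.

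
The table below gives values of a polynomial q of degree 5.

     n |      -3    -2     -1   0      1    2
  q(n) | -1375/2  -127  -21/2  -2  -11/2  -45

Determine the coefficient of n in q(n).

Write q(n) = an^5 + bn^4 + cn^3 + dn^2 + en + k. Substituting each data point gives a linear system:
  -243a + 81b - 27c + 9d - 3e + k = -1375/2
  -32a + 16b - 8c + 4d - 2e + k = -127
  -a + b - c + d - e + k = -21/2
  k = -2
  a + b + c + d + e + k = -11/2
  32a + 16b + 8c + 4d + 2e + k = -45
Solving the system yields a = 1, b = -5, c = 1, d = -1, e = 1/2, k = -2.
So q(n) = n^5 - 5n^4 + n^3 - n^2 + (1/2)n - 2.
The coefficient of n is 1/2.

1/2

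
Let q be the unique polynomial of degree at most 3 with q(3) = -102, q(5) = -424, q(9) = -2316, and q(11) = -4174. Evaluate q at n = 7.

-1114

Write q(n) = an^3 + bn^2 + cn + d. Substituting each data point gives a linear system:
  27a + 9b + 3c + d = -102
  125a + 25b + 5c + d = -424
  729a + 81b + 9c + d = -2316
  1331a + 121b + 11c + d = -4174
Solving the system yields a = -3, b = -1, c = -6, d = 6.
So q(n) = -3n^3 - n^2 - 6n + 6.
Then q(7) = -1114.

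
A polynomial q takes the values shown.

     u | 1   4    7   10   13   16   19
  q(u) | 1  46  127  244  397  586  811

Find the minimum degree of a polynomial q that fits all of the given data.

2

Forward differences of the values at u = 1, 4, 7, 10, 13, 16, 19:
  q  : 1  46  127  244  397  586  811
  Δ  : 45  81  117  153  189  225
  Δ^2: 36  36  36  36  36
  Δ^3: 0  0  0  0
  Δ^4: 0  0  0
  Δ^5: 0  0
  Δ^6: 0
The second differences are constant (36) and nonzero, while all higher differences vanish, so the minimal degree is 2.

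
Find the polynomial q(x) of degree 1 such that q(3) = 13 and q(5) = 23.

q(x) = 5x - 2

Write q(x) = ax + b. Substituting each data point gives a linear system:
  3a + b = 13
  5a + b = 23
Solving the system yields a = 5, b = -2.
So q(x) = 5x - 2.
Check: q(5) = 23. ✓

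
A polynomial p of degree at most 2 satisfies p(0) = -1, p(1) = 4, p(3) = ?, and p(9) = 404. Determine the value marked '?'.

44

The 3 known points determine the degree-2 polynomial uniquely.
Write p(n) = an^2 + bn + c. Substituting each data point gives a linear system:
  c = -1
  a + b + c = 4
  81a + 9b + c = 404
Solving the system yields a = 5, b = 0, c = -1.
So p(n) = 5n^2 - 1.
Then p(3) = 44.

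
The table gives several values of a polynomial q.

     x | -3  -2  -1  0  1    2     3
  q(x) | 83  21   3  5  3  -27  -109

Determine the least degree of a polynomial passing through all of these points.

Forward differences of the values at x = -3, -2, -1, 0, 1, 2, 3:
  q  : 83  21  3  5  3  -27  -109
  Δ  : -62  -18  2  -2  -30  -82
  Δ^2: 44  20  -4  -28  -52
  Δ^3: -24  -24  -24  -24
  Δ^4: 0  0  0
  Δ^5: 0  0
  Δ^6: 0
The third differences are constant (-24) and nonzero, while all higher differences vanish, so the minimal degree is 3.

3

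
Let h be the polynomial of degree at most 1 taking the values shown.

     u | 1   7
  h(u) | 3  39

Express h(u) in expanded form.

h(u) = 6u - 3

Using the Lagrange interpolation formula with nodes 1, 7:
  L_0(u) = (u - 7) / -6
  L_1(u) = (u - 1) / 6
Then h(u) = 3·L_0(u) + 39·L_1(u).
Expanding and collecting terms gives h(u) = 6u - 3.
Check: h(1) = 3. ✓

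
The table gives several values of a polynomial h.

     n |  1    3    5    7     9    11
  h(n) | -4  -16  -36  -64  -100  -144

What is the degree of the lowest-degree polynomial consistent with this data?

2

Forward differences of the values at n = 1, 3, 5, 7, 9, 11:
  h  : -4  -16  -36  -64  -100  -144
  Δ  : -12  -20  -28  -36  -44
  Δ^2: -8  -8  -8  -8
  Δ^3: 0  0  0
  Δ^4: 0  0
  Δ^5: 0
The second differences are constant (-8) and nonzero, while all higher differences vanish, so the minimal degree is 2.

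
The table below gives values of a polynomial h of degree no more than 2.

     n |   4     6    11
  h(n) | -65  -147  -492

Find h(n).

Write h(n) = an^2 + bn + c. Substituting each data point gives a linear system:
  16a + 4b + c = -65
  36a + 6b + c = -147
  121a + 11b + c = -492
Solving the system yields a = -4, b = -1, c = 3.
So h(n) = -4n^2 - n + 3.
Check: h(4) = -65. ✓

h(n) = -4n^2 - n + 3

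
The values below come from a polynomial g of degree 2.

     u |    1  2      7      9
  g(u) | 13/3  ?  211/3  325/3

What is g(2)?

The 3 known points determine the degree-2 polynomial uniquely.
Write g(u) = au^2 + bu + c. Substituting each data point gives a linear system:
  a + b + c = 13/3
  49a + 7b + c = 211/3
  81a + 9b + c = 325/3
Solving the system yields a = 1, b = 3, c = 1/3.
So g(u) = u^2 + 3u + 1/3.
Then g(2) = 31/3.

31/3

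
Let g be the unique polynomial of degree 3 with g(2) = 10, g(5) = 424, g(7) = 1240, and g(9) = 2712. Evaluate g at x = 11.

5032

Write g(x) = ax^3 + bx^2 + cx + d. Substituting each data point gives a linear system:
  8a + 4b + 2c + d = 10
  125a + 25b + 5c + d = 424
  343a + 49b + 7c + d = 1240
  729a + 81b + 9c + d = 2712
Solving the system yields a = 4, b = -2, c = -4, d = -6.
So g(x) = 4x³ - 2x² - 4x - 6.
Then g(11) = 5032.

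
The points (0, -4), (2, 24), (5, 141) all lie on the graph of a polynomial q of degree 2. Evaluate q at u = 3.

53

Write q(u) = au^2 + bu + c. Substituting each data point gives a linear system:
  c = -4
  4a + 2b + c = 24
  25a + 5b + c = 141
Solving the system yields a = 5, b = 4, c = -4.
So q(u) = 5u^2 + 4u - 4.
Then q(3) = 53.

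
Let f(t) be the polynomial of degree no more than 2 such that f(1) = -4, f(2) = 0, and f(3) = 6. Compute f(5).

24

Write f(t) = at^2 + bt + c. Substituting each data point gives a linear system:
  a + b + c = -4
  4a + 2b + c = 0
  9a + 3b + c = 6
Solving the system yields a = 1, b = 1, c = -6.
So f(t) = t^2 + t - 6.
Then f(5) = 24.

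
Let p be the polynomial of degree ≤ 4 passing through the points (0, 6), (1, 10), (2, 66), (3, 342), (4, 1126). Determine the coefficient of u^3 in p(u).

Write p(u) = au^4 + bu^3 + cu^2 + du + e. Substituting each data point gives a linear system:
  e = 6
  a + b + c + d + e = 10
  16a + 8b + 4c + 2d + e = 66
  81a + 27b + 9c + 3d + e = 342
  256a + 64b + 16c + 4d + e = 1126
Solving the system yields a = 5, b = -2, c = -3, d = 4, e = 6.
So p(u) = 5u^4 - 2u^3 - 3u^2 + 4u + 6.
The coefficient of u^3 is -2.

-2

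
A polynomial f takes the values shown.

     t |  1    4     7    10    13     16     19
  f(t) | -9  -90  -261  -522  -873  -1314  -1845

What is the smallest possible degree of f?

Forward differences of the values at t = 1, 4, 7, 10, 13, 16, 19:
  f  : -9  -90  -261  -522  -873  -1314  -1845
  Δ  : -81  -171  -261  -351  -441  -531
  Δ^2: -90  -90  -90  -90  -90
  Δ^3: 0  0  0  0
  Δ^4: 0  0  0
  Δ^5: 0  0
  Δ^6: 0
The second differences are constant (-90) and nonzero, while all higher differences vanish, so the minimal degree is 2.

2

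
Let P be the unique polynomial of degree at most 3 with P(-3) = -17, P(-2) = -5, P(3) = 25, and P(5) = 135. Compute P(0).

Write P(s) = as^3 + bs^2 + cs + d. Substituting each data point gives a linear system:
  -27a + 9b - 3c + d = -17
  -8a + 4b - 2c + d = -5
  27a + 9b + 3c + d = 25
  125a + 25b + 5c + d = 135
Solving the system yields a = 1, b = 1, c = -2, d = -5.
So P(s) = s^3 + s^2 - 2s - 5.
Then P(0) = -5.

-5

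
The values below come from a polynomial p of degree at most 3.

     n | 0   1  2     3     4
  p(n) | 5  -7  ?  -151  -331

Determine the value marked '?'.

-51

The 4 known points determine the degree-3 polynomial uniquely.
Write p(n) = an^3 + bn^2 + cn + d. Substituting each data point gives a linear system:
  d = 5
  a + b + c + d = -7
  27a + 9b + 3c + d = -151
  64a + 16b + 4c + d = -331
Solving the system yields a = -4, b = -4, c = -4, d = 5.
So p(n) = -4n³ - 4n² - 4n + 5.
Then p(2) = -51.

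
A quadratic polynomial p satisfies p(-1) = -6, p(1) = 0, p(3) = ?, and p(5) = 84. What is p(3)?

30

On equispaced nodes a degree-2 polynomial has vanishing third forward difference, so
  - p(-1) + 3·p(1) - 3·p(3) + p(5) = 0.
Substituting the known values and solving for p(3):
  -3·p(3) = -90
  p(3) = 30.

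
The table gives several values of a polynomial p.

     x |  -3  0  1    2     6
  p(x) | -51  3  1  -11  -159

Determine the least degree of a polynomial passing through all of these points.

2

Divided differences on the nodes -3, 0, 1, 2, 6:
  order 0: -51  3  1  -11  -159
  order 1: 18  -2  -12  -37
  order 2: -5  -5  -5
  order 3: 0  0
  order 4: 0
The order-2 divided differences are all -5 (nonzero) and every higher order vanishes, so the data lies on a polynomial of degree exactly 2.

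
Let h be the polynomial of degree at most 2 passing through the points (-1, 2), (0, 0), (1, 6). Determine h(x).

h(x) = 4x^2 + 2x

Write h(x) = ax^2 + bx + c. Substituting each data point gives a linear system:
  a - b + c = 2
  c = 0
  a + b + c = 6
Solving the system yields a = 4, b = 2, c = 0.
So h(x) = 4x² + 2x.
Check: h(-1) = 2. ✓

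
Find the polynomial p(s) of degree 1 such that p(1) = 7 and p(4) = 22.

Using the Lagrange interpolation formula with nodes 1, 4:
  L_0(s) = (s - 4) / -3
  L_1(s) = (s - 1) / 3
Then p(s) = 7·L_0(s) + 22·L_1(s).
Expanding and collecting terms gives p(s) = 5s + 2.
Check: p(4) = 22. ✓

p(s) = 5s + 2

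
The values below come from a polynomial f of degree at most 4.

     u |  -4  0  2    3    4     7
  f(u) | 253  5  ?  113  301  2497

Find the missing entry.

The 5 known points determine the degree-4 polynomial uniquely.
Write f(u) = au^4 + bu^3 + cu^2 + du + e. Substituting each data point gives a linear system:
  256a - 64b + 16c - 4d + e = 253
  e = 5
  81a + 27b + 9c + 3d + e = 113
  256a + 64b + 16c + 4d + e = 301
  2401a + 343b + 49c + 7d + e = 2497
Solving the system yields a = 1, b = 0, c = 1, d = 6, e = 5.
So f(u) = u^4 + u^2 + 6u + 5.
Then f(2) = 37.

37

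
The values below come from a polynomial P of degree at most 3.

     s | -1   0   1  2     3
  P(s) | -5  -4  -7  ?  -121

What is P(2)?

-38

On equispaced nodes a degree-3 polynomial has vanishing fourth forward difference, so
  P(-1) - 4·P(0) + 6·P(1) - 4·P(2) + P(3) = 0.
Substituting the known values and solving for P(2):
  -4·P(2) = 152
  P(2) = -38.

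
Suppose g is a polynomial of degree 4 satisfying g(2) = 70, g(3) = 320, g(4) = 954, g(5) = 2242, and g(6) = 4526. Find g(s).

Write g(s) = as^4 + bs^3 + cs^2 + ds + e. Substituting each data point gives a linear system:
  16a + 8b + 4c + 2d + e = 70
  81a + 27b + 9c + 3d + e = 320
  256a + 64b + 16c + 4d + e = 954
  625a + 125b + 25c + 5d + e = 2242
  1296a + 216b + 36c + 6d + e = 4526
Solving the system yields a = 3, b = 3, c = 0, d = -2, e = 2.
So g(s) = 3s^4 + 3s^3 - 2s + 2.
Check: g(2) = 70. ✓

g(s) = 3s^4 + 3s^3 - 2s + 2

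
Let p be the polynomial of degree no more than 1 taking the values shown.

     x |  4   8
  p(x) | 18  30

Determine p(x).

p(x) = 3x + 6

Using the Lagrange interpolation formula with nodes 4, 8:
  L_0(x) = (x - 8) / -4
  L_1(x) = (x - 4) / 4
Then p(x) = 18·L_0(x) + 30·L_1(x).
Expanding and collecting terms gives p(x) = 3x + 6.
Check: p(4) = 18. ✓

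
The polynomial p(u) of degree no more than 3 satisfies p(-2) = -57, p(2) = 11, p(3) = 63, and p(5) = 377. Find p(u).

p(u) = 4u^3 - 5u^2 + u - 3

Write p(u) = au^3 + bu^2 + cu + d. Substituting each data point gives a linear system:
  -8a + 4b - 2c + d = -57
  8a + 4b + 2c + d = 11
  27a + 9b + 3c + d = 63
  125a + 25b + 5c + d = 377
Solving the system yields a = 4, b = -5, c = 1, d = -3.
So p(u) = 4u³ - 5u² + u - 3.
Check: p(3) = 63. ✓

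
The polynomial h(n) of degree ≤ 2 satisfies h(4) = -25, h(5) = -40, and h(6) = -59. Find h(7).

Forward differences of the values at n = 4, 5, 6:
  h  : -25  -40  -59
  Δ  : -15  -19
  Δ^2: -4
The second differences are constant, confirming degree 2.
Interpolating (Newton forward form) and evaluating at n = 7 gives h(7) = -82.

-82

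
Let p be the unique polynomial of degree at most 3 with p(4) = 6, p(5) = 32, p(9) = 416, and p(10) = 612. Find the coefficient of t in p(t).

Write p(t) = at^3 + bt^2 + ct + d. Substituting each data point gives a linear system:
  64a + 16b + 4c + d = 6
  125a + 25b + 5c + d = 32
  729a + 81b + 9c + d = 416
  1000a + 100b + 10c + d = 612
Solving the system yields a = 1, b = -4, c = 1, d = 2.
So p(t) = t^3 - 4t^2 + t + 2.
The coefficient of t is 1.

1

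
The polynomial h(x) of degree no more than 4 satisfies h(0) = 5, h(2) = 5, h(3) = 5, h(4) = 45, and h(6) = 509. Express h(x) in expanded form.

Write h(x) = ax^4 + bx^3 + cx^2 + dx + e. Substituting each data point gives a linear system:
  e = 5
  16a + 8b + 4c + 2d + e = 5
  81a + 27b + 9c + 3d + e = 5
  256a + 64b + 16c + 4d + e = 45
  1296a + 216b + 36c + 6d + e = 509
Solving the system yields a = 1, b = -4, c = 1, d = 6, e = 5.
So h(x) = x^4 - 4x^3 + x^2 + 6x + 5.
Check: h(6) = 509. ✓

h(x) = x^4 - 4x^3 + x^2 + 6x + 5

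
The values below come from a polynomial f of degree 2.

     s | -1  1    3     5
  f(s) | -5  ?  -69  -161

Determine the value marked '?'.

-17

The 3 known points determine the degree-2 polynomial uniquely.
Write f(s) = as^2 + bs + c. Substituting each data point gives a linear system:
  a - b + c = -5
  9a + 3b + c = -69
  25a + 5b + c = -161
Solving the system yields a = -5, b = -6, c = -6.
So f(s) = -5s² - 6s - 6.
Then f(1) = -17.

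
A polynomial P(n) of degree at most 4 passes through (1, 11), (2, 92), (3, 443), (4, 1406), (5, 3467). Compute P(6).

7256

Write P(n) = an^4 + bn^3 + cn^2 + dn + e. Substituting each data point gives a linear system:
  a + b + c + d + e = 11
  16a + 8b + 4c + 2d + e = 92
  81a + 27b + 9c + 3d + e = 443
  256a + 64b + 16c + 4d + e = 1406
  625a + 125b + 25c + 5d + e = 3467
Solving the system yields a = 6, b = -3, c = 3, d = 3, e = 2.
So P(n) = 6n^4 - 3n^3 + 3n^2 + 3n + 2.
Then P(6) = 7256.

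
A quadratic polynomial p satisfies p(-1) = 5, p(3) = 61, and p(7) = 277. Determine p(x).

Using the Lagrange interpolation formula with nodes -1, 3, 7:
  L_0(x) = (x - 3)(x - 7) / 32
  L_1(x) = (x + 1)(x - 7) / -16
  L_2(x) = (x + 1)(x - 3) / 32
Then p(x) = 5·L_0(x) + 61·L_1(x) + 277·L_2(x).
Expanding and collecting terms gives p(x) = 5x² + 4x + 4.
Check: p(-1) = 5. ✓

p(x) = 5x^2 + 4x + 4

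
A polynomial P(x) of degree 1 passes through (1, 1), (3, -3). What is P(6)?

-9

Write P(x) = ax + b. Substituting each data point gives a linear system:
  a + b = 1
  3a + b = -3
Solving the system yields a = -2, b = 3.
So P(x) = -2x + 3.
Then P(6) = -9.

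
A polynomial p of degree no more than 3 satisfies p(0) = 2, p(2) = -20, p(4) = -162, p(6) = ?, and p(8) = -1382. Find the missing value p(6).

-568

The 4 known points determine the degree-3 polynomial uniquely.
Write p(u) = au^3 + bu^2 + cu + d. Substituting each data point gives a linear system:
  d = 2
  8a + 4b + 2c + d = -20
  64a + 16b + 4c + d = -162
  512a + 64b + 8c + d = -1382
Solving the system yields a = -3, b = 3, c = -5, d = 2.
So p(u) = -3u^3 + 3u^2 - 5u + 2.
Then p(6) = -568.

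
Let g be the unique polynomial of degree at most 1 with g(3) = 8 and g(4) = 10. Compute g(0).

Write g(u) = au + b. Substituting each data point gives a linear system:
  3a + b = 8
  4a + b = 10
Solving the system yields a = 2, b = 2.
So g(u) = 2u + 2.
Then g(0) = 2.

2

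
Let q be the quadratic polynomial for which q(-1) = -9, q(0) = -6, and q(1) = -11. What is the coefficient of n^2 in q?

Write q(n) = an^2 + bn + c. Substituting each data point gives a linear system:
  a - b + c = -9
  c = -6
  a + b + c = -11
Solving the system yields a = -4, b = -1, c = -6.
So q(n) = -4n^2 - n - 6.
The leading coefficient is -4.

-4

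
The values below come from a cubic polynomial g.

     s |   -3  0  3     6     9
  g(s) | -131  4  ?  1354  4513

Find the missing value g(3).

On equispaced nodes a degree-3 polynomial has vanishing fourth forward difference, so
  g(-3) - 4·g(0) + 6·g(3) - 4·g(6) + g(9) = 0.
Substituting the known values and solving for g(3):
  6·g(3) = 1050
  g(3) = 175.

175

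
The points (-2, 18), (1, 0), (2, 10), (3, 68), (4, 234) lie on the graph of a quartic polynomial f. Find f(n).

Write f(n) = an^4 + bn^3 + cn^2 + dn + e. Substituting each data point gives a linear system:
  16a - 8b + 4c - 2d + e = 18
  a + b + c + d + e = 0
  16a + 8b + 4c + 2d + e = 10
  81a + 27b + 9c + 3d + e = 68
  256a + 64b + 16c + 4d + e = 234
Solving the system yields a = 1, b = 0, c = -1, d = -2, e = 2.
So f(n) = n⁴ - n² - 2n + 2.
Check: f(3) = 68. ✓

f(n) = n^4 - n^2 - 2n + 2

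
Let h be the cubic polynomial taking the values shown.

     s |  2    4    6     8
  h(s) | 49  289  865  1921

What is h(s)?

h(s) = 3s^3 + 6s^2 + 1

Using the Lagrange interpolation formula with nodes 2, 4, 6, 8:
  L_0(s) = (s - 4)(s - 6)(s - 8) / -48
  L_1(s) = (s - 2)(s - 6)(s - 8) / 16
  L_2(s) = (s - 2)(s - 4)(s - 8) / -16
  L_3(s) = (s - 2)(s - 4)(s - 6) / 48
Then h(s) = 49·L_0(s) + 289·L_1(s) + 865·L_2(s) + 1921·L_3(s).
Expanding and collecting terms gives h(s) = 3s^3 + 6s^2 + 1.
Check: h(8) = 1921. ✓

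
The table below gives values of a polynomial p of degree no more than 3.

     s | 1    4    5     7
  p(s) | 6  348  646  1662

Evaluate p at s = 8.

2428

Write p(s) = as^3 + bs^2 + cs + d. Substituting each data point gives a linear system:
  a + b + c + d = 6
  64a + 16b + 4c + d = 348
  125a + 25b + 5c + d = 646
  343a + 49b + 7c + d = 1662
Solving the system yields a = 4, b = 6, c = 0, d = -4.
So p(s) = 4s³ + 6s² - 4.
Then p(8) = 2428.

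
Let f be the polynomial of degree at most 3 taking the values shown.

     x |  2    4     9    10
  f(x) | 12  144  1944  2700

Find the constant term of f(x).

Write f(x) = ax^3 + bx^2 + cx + d. Substituting each data point gives a linear system:
  8a + 4b + 2c + d = 12
  64a + 16b + 4c + d = 144
  729a + 81b + 9c + d = 1944
  1000a + 100b + 10c + d = 2700
Solving the system yields a = 3, b = -3, c = 0, d = 0.
So f(x) = 3x³ - 3x².
The constant term is 0.

0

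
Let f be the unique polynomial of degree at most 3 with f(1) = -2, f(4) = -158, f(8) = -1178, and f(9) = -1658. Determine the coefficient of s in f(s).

Write f(s) = as^3 + bs^2 + cs + d. Substituting each data point gives a linear system:
  a + b + c + d = -2
  64a + 16b + 4c + d = -158
  512a + 64b + 8c + d = -1178
  729a + 81b + 9c + d = -1658
Solving the system yields a = -2, b = -3, c = 5, d = -2.
So f(s) = -2s^3 - 3s^2 + 5s - 2.
The coefficient of s is 5.

5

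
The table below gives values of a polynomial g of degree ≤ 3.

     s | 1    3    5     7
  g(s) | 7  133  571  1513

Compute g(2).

43

Write g(s) = as^3 + bs^2 + cs + d. Substituting each data point gives a linear system:
  a + b + c + d = 7
  27a + 9b + 3c + d = 133
  125a + 25b + 5c + d = 571
  343a + 49b + 7c + d = 1513
Solving the system yields a = 4, b = 3, c = -1, d = 1.
So g(s) = 4s^3 + 3s^2 - s + 1.
Then g(2) = 43.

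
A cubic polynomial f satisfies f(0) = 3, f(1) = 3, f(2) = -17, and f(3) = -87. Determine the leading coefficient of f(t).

Write f(t) = at^3 + bt^2 + ct + d. Substituting each data point gives a linear system:
  d = 3
  a + b + c + d = 3
  8a + 4b + 2c + d = -17
  27a + 9b + 3c + d = -87
Solving the system yields a = -5, b = 5, c = 0, d = 3.
So f(t) = -5t^3 + 5t^2 + 3.
The leading coefficient is -5.

-5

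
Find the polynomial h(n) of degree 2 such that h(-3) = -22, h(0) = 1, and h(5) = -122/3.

h(n) = -2n^2 + (5/3)n + 1

Using the Lagrange interpolation formula with nodes -3, 0, 5:
  L_0(n) = n(n - 5) / 24
  L_1(n) = (n + 3)(n - 5) / -15
  L_2(n) = (n + 3)n / 40
Then h(n) = -22·L_0(n) + 1·L_1(n) - 122/3·L_2(n).
Expanding and collecting terms gives h(n) = -2n^2 + (5/3)n + 1.
Check: h(5) = -122/3. ✓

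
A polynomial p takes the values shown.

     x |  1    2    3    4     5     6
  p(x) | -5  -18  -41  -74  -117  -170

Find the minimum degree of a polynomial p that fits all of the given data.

Forward differences of the values at x = 1, 2, 3, 4, 5, 6:
  p  : -5  -18  -41  -74  -117  -170
  Δ  : -13  -23  -33  -43  -53
  Δ^2: -10  -10  -10  -10
  Δ^3: 0  0  0
  Δ^4: 0  0
  Δ^5: 0
The second differences are constant (-10) and nonzero, while all higher differences vanish, so the minimal degree is 2.

2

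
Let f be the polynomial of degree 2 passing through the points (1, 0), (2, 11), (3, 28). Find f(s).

f(s) = 3s^2 + 2s - 5

Write f(s) = as^2 + bs + c. Substituting each data point gives a linear system:
  a + b + c = 0
  4a + 2b + c = 11
  9a + 3b + c = 28
Solving the system yields a = 3, b = 2, c = -5.
So f(s) = 3s^2 + 2s - 5.
Check: f(3) = 28. ✓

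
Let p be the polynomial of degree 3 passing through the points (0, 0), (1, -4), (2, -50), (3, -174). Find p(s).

Write p(s) = as^3 + bs^2 + cs + d. Substituting each data point gives a linear system:
  d = 0
  a + b + c + d = -4
  8a + 4b + 2c + d = -50
  27a + 9b + 3c + d = -174
Solving the system yields a = -6, b = -3, c = 5, d = 0.
So p(s) = -6s³ - 3s² + 5s.
Check: p(1) = -4. ✓

p(s) = -6s^3 - 3s^2 + 5s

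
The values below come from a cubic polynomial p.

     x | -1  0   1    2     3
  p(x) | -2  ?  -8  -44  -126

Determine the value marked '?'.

0

On equispaced nodes a degree-3 polynomial has vanishing fourth forward difference, so
  p(-1) - 4·p(0) + 6·p(1) - 4·p(2) + p(3) = 0.
Substituting the known values and solving for p(0):
  -4·p(0) = 0
  p(0) = 0.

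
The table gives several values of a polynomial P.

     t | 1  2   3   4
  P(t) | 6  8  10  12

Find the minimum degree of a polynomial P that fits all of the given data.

Forward differences of the values at t = 1, 2, 3, 4:
  P  : 6  8  10  12
  Δ  : 2  2  2
  Δ^2: 0  0
  Δ^3: 0
The first differences are constant (2) and nonzero, while all higher differences vanish, so the minimal degree is 1.

1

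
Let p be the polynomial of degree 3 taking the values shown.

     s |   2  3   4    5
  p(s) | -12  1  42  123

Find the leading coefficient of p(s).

2

Write p(s) = as^3 + bs^2 + cs + d. Substituting each data point gives a linear system:
  8a + 4b + 2c + d = -12
  27a + 9b + 3c + d = 1
  64a + 16b + 4c + d = 42
  125a + 25b + 5c + d = 123
Solving the system yields a = 2, b = -4, c = -5, d = -2.
So p(s) = 2s^3 - 4s^2 - 5s - 2.
The leading coefficient is 2.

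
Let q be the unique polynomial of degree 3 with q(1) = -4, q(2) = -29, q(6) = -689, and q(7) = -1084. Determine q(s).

q(s) = -3s^3 - s^2 - s + 1

Write q(s) = as^3 + bs^2 + cs + d. Substituting each data point gives a linear system:
  a + b + c + d = -4
  8a + 4b + 2c + d = -29
  216a + 36b + 6c + d = -689
  343a + 49b + 7c + d = -1084
Solving the system yields a = -3, b = -1, c = -1, d = 1.
So q(s) = -3s^3 - s^2 - s + 1.
Check: q(1) = -4. ✓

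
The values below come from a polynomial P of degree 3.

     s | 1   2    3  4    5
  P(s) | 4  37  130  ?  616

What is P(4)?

The 4 known points determine the degree-3 polynomial uniquely.
Write P(s) = as^3 + bs^2 + cs + d. Substituting each data point gives a linear system:
  a + b + c + d = 4
  8a + 4b + 2c + d = 37
  27a + 9b + 3c + d = 130
  125a + 25b + 5c + d = 616
Solving the system yields a = 5, b = 0, c = -2, d = 1.
So P(s) = 5s^3 - 2s + 1.
Then P(4) = 313.

313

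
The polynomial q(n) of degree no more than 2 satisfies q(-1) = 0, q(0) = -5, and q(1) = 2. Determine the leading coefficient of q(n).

6

Write q(n) = an^2 + bn + c. Substituting each data point gives a linear system:
  a - b + c = 0
  c = -5
  a + b + c = 2
Solving the system yields a = 6, b = 1, c = -5.
So q(n) = 6n² + n - 5.
The leading coefficient is 6.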